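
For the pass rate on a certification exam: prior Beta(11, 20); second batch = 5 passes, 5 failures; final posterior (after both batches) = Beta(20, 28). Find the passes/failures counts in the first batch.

4 passes and 3 failures

Because Beta–binomial updating is additive in the counts, the combined data contributed (α_post−α_prior, β_post−β_prior) successes and failures.
Total across both batches: 20−11=9 passes, 28−20=8 failures.
Subtract the second batch: 9−5=4 passes and 8−5=3 failures.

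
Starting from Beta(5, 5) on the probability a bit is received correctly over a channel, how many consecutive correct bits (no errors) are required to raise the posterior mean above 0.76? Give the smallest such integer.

k = 11

After k correct bits and 0 errors the posterior is Beta(5+k, 5), with mean (5+k)/(5+5+k).
Set (5+k)/(10+k) > 0.76 and solve: k > (0.76·10 − 5)/(1 − 0.76) = 10.833.
The smallest integer exceeding 10.833 is 11, and checking k=11: (16)/(21) = 0.7619 > 0.76.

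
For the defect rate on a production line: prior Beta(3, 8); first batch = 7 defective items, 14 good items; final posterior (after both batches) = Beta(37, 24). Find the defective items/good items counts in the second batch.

Because Beta–binomial updating is additive in the counts, the combined data contributed (α_post−α_prior, β_post−β_prior) successes and failures.
Total across both batches: 37−3=34 defective items, 24−8=16 good items.
Subtract the first batch: 34−7=27 defective items and 16−14=2 good items.

27 defective items and 2 good items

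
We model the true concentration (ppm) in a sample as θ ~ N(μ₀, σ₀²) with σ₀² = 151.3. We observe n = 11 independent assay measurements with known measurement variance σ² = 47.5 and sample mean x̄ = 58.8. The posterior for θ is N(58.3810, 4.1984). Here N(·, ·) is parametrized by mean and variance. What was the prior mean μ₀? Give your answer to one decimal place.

With known observation variance, the Normal–Normal posterior has precision τ_n = τ₀ + n/σ² and mean μ_n = (τ₀μ₀ + (n/σ²)x̄)/τ_n.
Here τ₀ = 1/151.3 = 0.006609 and τ_data = 11/47.5 = 0.231579, so τ_n = 0.238188.
Rearranging for μ₀: μ₀ = (μ_n·τ_n − τ_data·x̄)/τ₀ = (58.3810·0.238188 − 0.231579·58.8) / 0.006609 = 0.288808/0.006609 ≈ 43.7.

μ₀ = 43.7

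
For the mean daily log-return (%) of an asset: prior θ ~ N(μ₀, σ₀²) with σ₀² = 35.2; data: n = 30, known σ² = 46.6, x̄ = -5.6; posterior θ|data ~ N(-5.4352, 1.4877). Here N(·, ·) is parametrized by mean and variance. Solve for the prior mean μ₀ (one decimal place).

μ₀ = -1.7

The posterior mean is a precision-weighted average: μ_n = (τ₀μ₀ + τ_data·x̄)/(τ₀+τ_data), with τ₀=1/σ₀² and τ_data=n/σ².
Here τ₀ = 1/35.2 = 0.028409 and τ_data = 30/46.6 = 0.643777, so τ_n = 0.672186.
Rearranging for μ₀: μ₀ = (μ_n·τ_n − τ_data·x̄)/τ₀ = (-5.4352·0.672186 − 0.643777·-5.6) / 0.028409 = -0.048314/0.028409 ≈ -1.7.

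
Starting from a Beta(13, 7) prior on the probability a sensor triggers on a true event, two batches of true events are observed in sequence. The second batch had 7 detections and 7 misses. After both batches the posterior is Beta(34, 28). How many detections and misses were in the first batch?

14 detections and 14 misses

Because Beta–binomial updating is additive in the counts, the combined data contributed (α_post−α_prior, β_post−β_prior) successes and failures.
Total across both batches: 34−13=21 detections, 28−7=21 misses.
Subtract the second batch: 21−7=14 detections and 21−7=14 misses.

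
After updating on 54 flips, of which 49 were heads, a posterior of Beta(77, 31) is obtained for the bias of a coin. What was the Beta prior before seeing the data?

Beta is conjugate to the binomial likelihood: posterior = Beta(a+s, b+f).
Subtract the data counts: 77−49=28, 31−5=26.

Beta(28, 26)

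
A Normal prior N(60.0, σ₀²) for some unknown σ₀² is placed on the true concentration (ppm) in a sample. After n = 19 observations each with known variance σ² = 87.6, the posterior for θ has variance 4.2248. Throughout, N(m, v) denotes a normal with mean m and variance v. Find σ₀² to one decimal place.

σ₀² = 50.5

For the Normal–Normal model with known σ², precisions add: τ_n = τ₀ + n/σ².
So 1/σ₀² = 1/4.2248 − 19/87.6 = 0.236698 − 0.216895 = 0.019803.
Hence σ₀² = 1/0.019803 ≈ 50.5.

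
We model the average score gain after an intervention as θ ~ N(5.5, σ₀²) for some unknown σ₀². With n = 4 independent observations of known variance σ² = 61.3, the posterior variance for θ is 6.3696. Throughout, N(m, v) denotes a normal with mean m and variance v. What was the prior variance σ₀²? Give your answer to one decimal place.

σ₀² = 10.9

For the Normal–Normal model with known σ², precisions add: τ_n = τ₀ + n/σ².
So 1/σ₀² = 1/6.3696 − 4/61.3 = 0.156996 − 0.065253 = 0.091743.
Hence σ₀² = 1/0.091743 ≈ 10.9.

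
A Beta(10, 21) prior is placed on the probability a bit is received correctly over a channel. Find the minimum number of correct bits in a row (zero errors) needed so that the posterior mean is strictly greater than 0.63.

k = 26

After k correct bits and 0 errors the posterior is Beta(10+k, 21), with mean (10+k)/(10+21+k).
Set (10+k)/(31+k) > 0.63 and solve: k > (0.63·31 − 10)/(1 − 0.63) = 25.757.
The smallest integer exceeding 25.757 is 26.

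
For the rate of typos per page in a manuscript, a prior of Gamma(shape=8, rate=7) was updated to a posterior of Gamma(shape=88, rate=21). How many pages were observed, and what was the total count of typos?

n = 14 pages with total 80 typos

Gamma–Poisson conjugacy: posterior shape = α + Σxᵢ, posterior rate = β + n.
Matching: Σxᵢ = 88 − 8 = 80 and n = 21 − 7 = 14.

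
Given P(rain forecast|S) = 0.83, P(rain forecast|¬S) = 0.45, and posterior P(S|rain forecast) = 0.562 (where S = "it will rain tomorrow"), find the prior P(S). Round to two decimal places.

In odds form, posterior odds = prior odds × likelihood ratio, so prior odds = posterior odds ÷ LR.
Posterior odds = 0.562/(1−0.562) = 1.2831. LR = 0.83/0.45 = 1.8444.
Prior odds = 1.2831/1.8444 = 0.6957, so P(S) = 0.6957/(1+0.6957) ≈ 0.41.

P(S) = 0.41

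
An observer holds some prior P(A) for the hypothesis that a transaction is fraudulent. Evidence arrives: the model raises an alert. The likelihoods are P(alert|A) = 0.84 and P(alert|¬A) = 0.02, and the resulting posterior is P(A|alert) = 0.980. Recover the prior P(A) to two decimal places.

In odds form, posterior odds = prior odds × likelihood ratio, so prior odds = posterior odds ÷ LR.
Posterior odds = 0.980/(1−0.980) = 49.0000. LR = 0.84/0.02 = 42.0000.
Prior odds = 49.0000/42.0000 = 1.1667, so P(A) = 1.1667/(1+1.1667) ≈ 0.54.

P(A) = 0.54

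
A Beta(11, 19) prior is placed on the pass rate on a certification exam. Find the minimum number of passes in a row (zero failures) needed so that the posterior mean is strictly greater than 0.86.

After k passes and 0 failures the posterior is Beta(11+k, 19), with mean (11+k)/(11+19+k).
Set (11+k)/(30+k) > 0.86 and solve: k > (0.86·30 − 11)/(1 − 0.86) = 105.714.
The smallest integer exceeding 105.714 is 106, and checking k=106: (117)/(136) = 0.8603 > 0.86.

k = 106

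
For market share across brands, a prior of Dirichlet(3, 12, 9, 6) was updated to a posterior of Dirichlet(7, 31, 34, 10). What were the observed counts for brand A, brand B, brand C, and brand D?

counts (4, 19, 25, 4)

For a Dirichlet(α) prior with multinomial counts c, the posterior is Dirichlet(α + c) componentwise.
Counts are posterior − prior componentwise: 7−3=4, 31−12=19, 34−9=25, 10−6=4.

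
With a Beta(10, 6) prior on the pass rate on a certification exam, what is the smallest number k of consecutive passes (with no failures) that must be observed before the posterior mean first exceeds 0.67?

k = 3

After k passes and 0 failures the posterior is Beta(10+k, 6), with mean (10+k)/(10+6+k).
Set (10+k)/(16+k) > 0.67 and solve: k > (0.67·16 − 10)/(1 − 0.67) = 2.182.
The smallest integer exceeding 2.182 is 3, and checking k=3: (13)/(19) = 0.6842 > 0.67.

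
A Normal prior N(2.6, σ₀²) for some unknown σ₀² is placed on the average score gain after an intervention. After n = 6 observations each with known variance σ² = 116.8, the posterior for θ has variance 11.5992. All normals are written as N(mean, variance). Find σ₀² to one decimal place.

For the Normal–Normal model with known σ², precisions add: τ_n = τ₀ + n/σ².
So 1/σ₀² = 1/11.5992 − 6/116.8 = 0.086213 − 0.051370 = 0.034843.
Hence σ₀² = 1/0.034843 ≈ 28.7.

σ₀² = 28.7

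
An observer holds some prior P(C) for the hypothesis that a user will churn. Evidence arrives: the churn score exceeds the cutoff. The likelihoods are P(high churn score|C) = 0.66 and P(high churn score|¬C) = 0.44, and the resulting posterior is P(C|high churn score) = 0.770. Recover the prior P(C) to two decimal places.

Bayes' rule in odds form gives O(C|E) = O(C)·[P(E|C)/P(E|¬C)], hence O(C) = O(C|E)/LR.
Posterior odds = 0.770/(1−0.770) = 3.3478. LR = 0.66/0.44 = 1.5000.
Prior odds = 3.3478/1.5000 = 2.2319, so P(C) = 2.2319/(1+2.2319) ≈ 0.69.

P(C) = 0.69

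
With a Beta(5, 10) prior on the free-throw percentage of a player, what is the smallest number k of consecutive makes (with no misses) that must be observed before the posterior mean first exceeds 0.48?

k = 5

After k makes and 0 misses the posterior is Beta(5+k, 10), with mean (5+k)/(5+10+k).
Set (5+k)/(15+k) > 0.48 and solve: k > (0.48·15 − 5)/(1 − 0.48) = 4.231.
The smallest integer exceeding 4.231 is 5, and checking k=5: (10)/(20) = 0.5000 > 0.48.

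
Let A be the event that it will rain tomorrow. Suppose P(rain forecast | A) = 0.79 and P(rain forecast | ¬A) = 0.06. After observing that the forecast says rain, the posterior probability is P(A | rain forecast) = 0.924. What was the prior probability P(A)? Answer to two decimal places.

Bayes' rule in odds form gives O(A|E) = O(A)·[P(E|A)/P(E|¬A)], hence O(A) = O(A|E)/LR.
Posterior odds = 0.924/(1−0.924) = 12.1579. LR = 0.79/0.06 = 13.1667.
Prior odds = 12.1579/13.1667 = 0.9234, so P(A) = 0.9234/(1+0.9234) ≈ 0.48.

P(A) = 0.48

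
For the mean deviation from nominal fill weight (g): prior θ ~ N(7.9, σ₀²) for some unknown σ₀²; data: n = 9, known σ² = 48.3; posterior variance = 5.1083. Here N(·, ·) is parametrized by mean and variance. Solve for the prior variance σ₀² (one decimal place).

For the Normal–Normal model with known σ², precisions add: τ_n = τ₀ + n/σ².
So 1/σ₀² = 1/5.1083 − 9/48.3 = 0.195760 − 0.186335 = 0.009425.
Hence σ₀² = 1/0.009425 ≈ 106.1.

σ₀² = 106.1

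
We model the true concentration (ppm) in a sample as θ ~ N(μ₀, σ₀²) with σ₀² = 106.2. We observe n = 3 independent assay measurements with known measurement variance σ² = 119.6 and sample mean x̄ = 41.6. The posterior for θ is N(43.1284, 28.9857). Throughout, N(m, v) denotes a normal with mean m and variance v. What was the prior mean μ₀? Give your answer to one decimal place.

The posterior mean is a precision-weighted average: μ_n = (τ₀μ₀ + τ_data·x̄)/(τ₀+τ_data), with τ₀=1/σ₀² and τ_data=n/σ².
Here τ₀ = 1/106.2 = 0.009416 and τ_data = 3/119.6 = 0.025084, so τ_n = 0.034500.
Rearranging for μ₀: μ₀ = (μ_n·τ_n − τ_data·x̄)/τ₀ = (43.1284·0.034500 − 0.025084·41.6) / 0.009416 = 0.444435/0.009416 ≈ 47.2.

μ₀ = 47.2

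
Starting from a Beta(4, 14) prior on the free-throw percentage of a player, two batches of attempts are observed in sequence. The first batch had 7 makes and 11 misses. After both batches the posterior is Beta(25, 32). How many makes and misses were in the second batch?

Sequential conjugate updates are equivalent to a single update on the pooled data, so total successes = posterior α − prior α and total failures = posterior β − prior β.
Total across both batches: 25−4=21 makes, 32−14=18 misses.
Subtract the first batch: 21−7=14 makes and 18−11=7 misses.

14 makes and 7 misses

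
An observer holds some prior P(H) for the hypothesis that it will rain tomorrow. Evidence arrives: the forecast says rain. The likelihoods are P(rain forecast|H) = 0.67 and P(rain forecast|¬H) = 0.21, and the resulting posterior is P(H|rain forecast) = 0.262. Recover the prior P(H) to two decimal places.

In odds form, posterior odds = prior odds × likelihood ratio, so prior odds = posterior odds ÷ LR.
Posterior odds = 0.262/(1−0.262) = 0.3550. LR = 0.67/0.21 = 3.1905.
Prior odds = 0.3550/3.1905 = 0.1113, so P(H) = 0.1113/(1+0.1113) ≈ 0.10.

P(H) = 0.10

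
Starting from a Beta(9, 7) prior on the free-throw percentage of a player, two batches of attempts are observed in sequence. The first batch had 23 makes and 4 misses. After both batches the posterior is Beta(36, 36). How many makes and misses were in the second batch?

Because Beta–binomial updating is additive in the counts, the combined data contributed (α_post−α_prior, β_post−β_prior) successes and failures.
Total across both batches: 36−9=27 makes, 36−7=29 misses.
Subtract the first batch: 27−23=4 makes and 29−4=25 misses.

4 makes and 25 misses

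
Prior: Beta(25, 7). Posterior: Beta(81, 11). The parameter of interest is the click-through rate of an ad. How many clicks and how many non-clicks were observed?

Under Beta–binomial conjugacy the posterior parameters are (a+s, b+f).
Match parameters: s=81−25=56, f=11−7=4.

56 clicks and 4 non-clicks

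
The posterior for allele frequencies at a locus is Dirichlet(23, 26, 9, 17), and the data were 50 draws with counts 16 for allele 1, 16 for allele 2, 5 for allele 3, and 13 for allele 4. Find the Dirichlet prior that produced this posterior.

For a Dirichlet(α) prior with multinomial counts c, the posterior is Dirichlet(α + c) componentwise.
Subtract each count from the matching posterior parameter: 23−16=7, 26−16=10, 9−5=4, 17−13=4.

Dirichlet(7, 10, 4, 4)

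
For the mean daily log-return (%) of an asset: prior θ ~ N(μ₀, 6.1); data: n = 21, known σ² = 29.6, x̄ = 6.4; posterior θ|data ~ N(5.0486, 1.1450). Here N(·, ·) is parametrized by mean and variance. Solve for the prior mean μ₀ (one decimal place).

μ₀ = -0.8

The posterior mean is a precision-weighted average: μ_n = (τ₀μ₀ + τ_data·x̄)/(τ₀+τ_data), with τ₀=1/σ₀² and τ_data=n/σ².
Here τ₀ = 1/6.1 = 0.163934 and τ_data = 21/29.6 = 0.709459, so τ_n = 0.873393.
Rearranging for μ₀: μ₀ = (μ_n·τ_n − τ_data·x̄)/τ₀ = (5.0486·0.873393 − 0.709459·6.4) / 0.163934 = -0.131126/0.163934 ≈ -0.8.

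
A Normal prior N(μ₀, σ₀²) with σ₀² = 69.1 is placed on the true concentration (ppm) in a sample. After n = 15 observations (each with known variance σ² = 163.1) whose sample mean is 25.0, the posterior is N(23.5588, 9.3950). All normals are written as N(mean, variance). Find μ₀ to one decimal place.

μ₀ = 14.4

The posterior mean is a precision-weighted average: μ_n = (τ₀μ₀ + τ_data·x̄)/(τ₀+τ_data), with τ₀=1/σ₀² and τ_data=n/σ².
Here τ₀ = 1/69.1 = 0.014472 and τ_data = 15/163.1 = 0.091968, so τ_n = 0.106440.
Rearranging for μ₀: μ₀ = (μ_n·τ_n − τ_data·x̄)/τ₀ = (23.5588·0.106440 − 0.091968·25.0) / 0.014472 = 0.208399/0.014472 ≈ 14.4.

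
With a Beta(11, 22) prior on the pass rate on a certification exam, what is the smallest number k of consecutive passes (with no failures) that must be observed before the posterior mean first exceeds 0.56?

k = 18

After k passes and 0 failures the posterior is Beta(11+k, 22), with mean (11+k)/(11+22+k).
Set (11+k)/(33+k) > 0.56 and solve: k > (0.56·33 − 11)/(1 − 0.56) = 17.000.
The smallest integer exceeding 17.000 is 18.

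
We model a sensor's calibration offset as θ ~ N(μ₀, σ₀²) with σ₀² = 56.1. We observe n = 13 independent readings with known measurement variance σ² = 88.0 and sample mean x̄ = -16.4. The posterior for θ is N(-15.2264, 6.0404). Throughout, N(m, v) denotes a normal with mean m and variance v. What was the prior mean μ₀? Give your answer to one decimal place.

μ₀ = -5.5

With known observation variance, the Normal–Normal posterior has precision τ_n = τ₀ + n/σ² and mean μ_n = (τ₀μ₀ + (n/σ²)x̄)/τ_n.
Here τ₀ = 1/56.1 = 0.017825 and τ_data = 13/88.0 = 0.147727, so τ_n = 0.165552.
Rearranging for μ₀: μ₀ = (μ_n·τ_n − τ_data·x̄)/τ₀ = (-15.2264·0.165552 − 0.147727·-16.4) / 0.017825 = -0.098038/0.017825 ≈ -5.5.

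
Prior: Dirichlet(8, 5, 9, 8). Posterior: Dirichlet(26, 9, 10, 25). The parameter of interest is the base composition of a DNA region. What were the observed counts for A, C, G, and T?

counts (18, 4, 1, 17)

For a Dirichlet(α) prior with multinomial counts c, the posterior is Dirichlet(α + c) componentwise.
Counts are posterior − prior componentwise: 26−8=18, 9−5=4, 10−9=1, 25−8=17.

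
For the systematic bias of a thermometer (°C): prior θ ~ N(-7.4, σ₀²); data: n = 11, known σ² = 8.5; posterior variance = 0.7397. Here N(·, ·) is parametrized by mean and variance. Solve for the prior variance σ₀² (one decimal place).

For the Normal–Normal model with known σ², precisions add: τ_n = τ₀ + n/σ².
So 1/σ₀² = 1/0.7397 − 11/8.5 = 1.351899 − 1.294118 = 0.057781.
Hence σ₀² = 1/0.057781 ≈ 17.3.

σ₀² = 17.3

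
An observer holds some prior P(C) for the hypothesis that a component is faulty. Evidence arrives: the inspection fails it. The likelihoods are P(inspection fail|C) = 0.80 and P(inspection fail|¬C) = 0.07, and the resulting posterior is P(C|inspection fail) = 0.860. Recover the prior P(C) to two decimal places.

In odds form, posterior odds = prior odds × likelihood ratio, so prior odds = posterior odds ÷ LR.
Posterior odds = 0.860/(1−0.860) = 6.1429. LR = 0.80/0.07 = 11.4286.
Prior odds = 6.1429/11.4286 = 0.5375, so P(C) = 0.5375/(1+0.5375) ≈ 0.35.

P(C) = 0.35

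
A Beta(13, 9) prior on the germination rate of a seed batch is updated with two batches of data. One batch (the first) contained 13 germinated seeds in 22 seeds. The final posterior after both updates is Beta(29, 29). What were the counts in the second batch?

3 germinated seeds and 11 non-germinating seeds

Sequential conjugate updates are equivalent to a single update on the pooled data, so total successes = posterior α − prior α and total failures = posterior β − prior β.
Total across both batches: 29−13=16 germinated seeds, 29−9=20 non-germinating seeds.
Subtract the first batch: 16−13=3 germinated seeds and 20−9=11 non-germinating seeds.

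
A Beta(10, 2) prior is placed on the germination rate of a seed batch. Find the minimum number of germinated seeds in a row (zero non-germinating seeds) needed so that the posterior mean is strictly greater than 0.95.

k = 29

After k germinated seeds and 0 non-germinating seeds the posterior is Beta(10+k, 2), with mean (10+k)/(10+2+k).
Set (10+k)/(12+k) > 0.95 and solve: k > (0.95·12 − 10)/(1 − 0.95) = 28.000.
The smallest integer exceeding 28.000 is 29, and checking k=29: (39)/(41) = 0.9512 > 0.95.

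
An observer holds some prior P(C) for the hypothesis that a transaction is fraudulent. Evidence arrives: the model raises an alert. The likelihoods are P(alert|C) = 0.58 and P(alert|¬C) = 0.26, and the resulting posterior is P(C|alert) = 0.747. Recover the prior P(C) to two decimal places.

P(C) = 0.57

In odds form, posterior odds = prior odds × likelihood ratio, so prior odds = posterior odds ÷ LR.
Posterior odds = 0.747/(1−0.747) = 2.9526. LR = 0.58/0.26 = 2.2308.
Prior odds = 2.9526/2.2308 = 1.3236, so P(C) = 1.3236/(1+1.3236) ≈ 0.57.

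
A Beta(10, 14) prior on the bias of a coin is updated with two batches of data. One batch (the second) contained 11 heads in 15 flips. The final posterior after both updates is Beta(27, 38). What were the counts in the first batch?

Because Beta–binomial updating is additive in the counts, the combined data contributed (α_post−α_prior, β_post−β_prior) successes and failures.
Total across both batches: 27−10=17 heads, 38−14=24 tails.
Subtract the second batch: 17−11=6 heads and 24−4=20 tails.

6 heads and 20 tails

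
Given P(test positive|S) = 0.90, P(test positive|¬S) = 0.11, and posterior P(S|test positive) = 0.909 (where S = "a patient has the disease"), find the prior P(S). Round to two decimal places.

Bayes' rule in odds form gives O(S|E) = O(S)·[P(E|S)/P(E|¬S)], hence O(S) = O(S|E)/LR.
Posterior odds = 0.909/(1−0.909) = 9.9890. LR = 0.90/0.11 = 8.1818.
Prior odds = 9.9890/8.1818 = 1.2209, so P(S) = 1.2209/(1+1.2209) ≈ 0.55.

P(S) = 0.55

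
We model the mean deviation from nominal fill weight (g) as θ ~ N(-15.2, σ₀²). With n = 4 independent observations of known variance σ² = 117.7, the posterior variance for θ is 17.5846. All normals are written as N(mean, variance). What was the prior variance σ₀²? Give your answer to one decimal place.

Posterior precision equals prior precision plus data precision: 1/σ_n² = 1/σ₀² + n/σ².
So 1/σ₀² = 1/17.5846 − 4/117.7 = 0.056868 − 0.033985 = 0.022883.
Hence σ₀² = 1/0.022883 ≈ 43.7.

σ₀² = 43.7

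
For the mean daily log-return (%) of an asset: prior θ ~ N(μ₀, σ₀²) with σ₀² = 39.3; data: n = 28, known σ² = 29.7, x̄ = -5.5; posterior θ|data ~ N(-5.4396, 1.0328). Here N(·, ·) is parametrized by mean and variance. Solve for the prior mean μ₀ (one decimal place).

μ₀ = -3.2

With known observation variance, the Normal–Normal posterior has precision τ_n = τ₀ + n/σ² and mean μ_n = (τ₀μ₀ + (n/σ²)x̄)/τ_n.
Here τ₀ = 1/39.3 = 0.025445 and τ_data = 28/29.7 = 0.942761, so τ_n = 0.968206.
Rearranging for μ₀: μ₀ = (μ_n·τ_n − τ_data·x̄)/τ₀ = (-5.4396·0.968206 − 0.942761·-5.5) / 0.025445 = -0.081468/0.025445 ≈ -3.2.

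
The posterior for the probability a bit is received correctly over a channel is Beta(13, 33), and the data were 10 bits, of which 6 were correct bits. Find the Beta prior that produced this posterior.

Beta is conjugate to the binomial likelihood: posterior = Beta(α+s, β+f).
Subtract the data counts: 13−6=7, 33−4=29.

Beta(7, 29)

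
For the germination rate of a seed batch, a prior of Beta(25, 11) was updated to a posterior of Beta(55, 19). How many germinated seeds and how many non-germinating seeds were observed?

Under Beta–binomial conjugacy the posterior parameters are (a+s, b+f).
Match parameters: s=55−25=30, f=19−11=8.

30 germinated seeds and 8 non-germinating seeds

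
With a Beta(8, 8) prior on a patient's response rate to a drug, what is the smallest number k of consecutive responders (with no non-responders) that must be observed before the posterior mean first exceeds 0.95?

After k responders and 0 non-responders the posterior is Beta(8+k, 8), with mean (8+k)/(8+8+k).
Set (8+k)/(16+k) > 0.95 and solve: k > (0.95·16 − 8)/(1 − 0.95) = 144.000.
The smallest integer exceeding 144.000 is 145.

k = 145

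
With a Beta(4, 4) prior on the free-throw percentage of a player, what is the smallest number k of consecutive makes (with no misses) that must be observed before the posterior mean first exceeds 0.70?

After k makes and 0 misses the posterior is Beta(4+k, 4), with mean (4+k)/(4+4+k).
Set (4+k)/(8+k) > 0.70 and solve: k > (0.70·8 − 4)/(1 − 0.70) = 5.333.
The smallest integer exceeding 5.333 is 6, and checking k=6: (10)/(14) = 0.7143 > 0.70.

k = 6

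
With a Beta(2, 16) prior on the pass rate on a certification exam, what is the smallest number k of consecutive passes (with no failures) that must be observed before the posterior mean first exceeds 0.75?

After k passes and 0 failures the posterior is Beta(2+k, 16), with mean (2+k)/(2+16+k).
Set (2+k)/(18+k) > 0.75 and solve: k > (0.75·18 − 2)/(1 − 0.75) = 46.000.
The smallest integer exceeding 46.000 is 47.

k = 47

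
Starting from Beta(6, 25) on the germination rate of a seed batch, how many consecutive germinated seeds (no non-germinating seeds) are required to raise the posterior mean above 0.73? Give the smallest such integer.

k = 62

After k germinated seeds and 0 non-germinating seeds the posterior is Beta(6+k, 25), with mean (6+k)/(6+25+k).
Set (6+k)/(31+k) > 0.73 and solve: k > (0.73·31 − 6)/(1 − 0.73) = 61.593.
The smallest integer exceeding 61.593 is 62.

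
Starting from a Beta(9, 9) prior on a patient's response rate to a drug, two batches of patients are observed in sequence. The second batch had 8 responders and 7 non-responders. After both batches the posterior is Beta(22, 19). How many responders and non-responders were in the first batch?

Sequential conjugate updates are equivalent to a single update on the pooled data, so total successes = posterior α − prior α and total failures = posterior β − prior β.
Total across both batches: 22−9=13 responders, 19−9=10 non-responders.
Subtract the second batch: 13−8=5 responders and 10−7=3 non-responders.

5 responders and 3 non-responders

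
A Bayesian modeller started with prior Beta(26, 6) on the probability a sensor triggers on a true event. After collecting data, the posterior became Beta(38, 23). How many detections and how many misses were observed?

12 detections and 17 misses

Under Beta–binomial conjugacy the posterior parameters are (α+s, β+f).
So s = 38 − 26 = 12 and f = 23 − 6 = 17.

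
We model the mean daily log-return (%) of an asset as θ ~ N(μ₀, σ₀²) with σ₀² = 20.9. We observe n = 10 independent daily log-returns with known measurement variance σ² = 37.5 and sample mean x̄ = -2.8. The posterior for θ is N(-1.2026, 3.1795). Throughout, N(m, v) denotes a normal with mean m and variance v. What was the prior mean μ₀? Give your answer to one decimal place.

With known observation variance, the Normal–Normal posterior has precision τ_n = τ₀ + n/σ² and mean μ_n = (τ₀μ₀ + (n/σ²)x̄)/τ_n.
Here τ₀ = 1/20.9 = 0.047847 and τ_data = 10/37.5 = 0.266667, so τ_n = 0.314514.
Rearranging for μ₀: μ₀ = (μ_n·τ_n − τ_data·x̄)/τ₀ = (-1.2026·0.314514 − 0.266667·-2.8) / 0.047847 = 0.368433/0.047847 ≈ 7.7.

μ₀ = 7.7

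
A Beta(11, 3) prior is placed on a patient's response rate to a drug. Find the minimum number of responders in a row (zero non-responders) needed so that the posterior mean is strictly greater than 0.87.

k = 10

After k responders and 0 non-responders the posterior is Beta(11+k, 3), with mean (11+k)/(11+3+k).
Set (11+k)/(14+k) > 0.87 and solve: k > (0.87·14 − 11)/(1 − 0.87) = 9.077.
The smallest integer exceeding 9.077 is 10.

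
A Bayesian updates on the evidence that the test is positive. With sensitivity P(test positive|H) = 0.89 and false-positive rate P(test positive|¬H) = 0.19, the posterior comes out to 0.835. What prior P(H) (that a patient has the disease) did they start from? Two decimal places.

In odds form, posterior odds = prior odds × likelihood ratio, so prior odds = posterior odds ÷ LR.
Posterior odds = 0.835/(1−0.835) = 5.0606. LR = 0.89/0.19 = 4.6842.
Prior odds = 5.0606/4.6842 = 1.0804, so P(H) = 1.0804/(1+1.0804) ≈ 0.52.

P(H) = 0.52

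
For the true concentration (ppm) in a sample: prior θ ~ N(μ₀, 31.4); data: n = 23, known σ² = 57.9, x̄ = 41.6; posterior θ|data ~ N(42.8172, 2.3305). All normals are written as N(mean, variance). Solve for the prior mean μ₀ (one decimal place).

The posterior mean is a precision-weighted average: μ_n = (τ₀μ₀ + τ_data·x̄)/(τ₀+τ_data), with τ₀=1/σ₀² and τ_data=n/σ².
Here τ₀ = 1/31.4 = 0.031847 and τ_data = 23/57.9 = 0.397237, so τ_n = 0.429084.
Rearranging for μ₀: μ₀ = (μ_n·τ_n − τ_data·x̄)/τ₀ = (42.8172·0.429084 − 0.397237·41.6) / 0.031847 = 1.847116/0.031847 ≈ 58.0.

μ₀ = 58.0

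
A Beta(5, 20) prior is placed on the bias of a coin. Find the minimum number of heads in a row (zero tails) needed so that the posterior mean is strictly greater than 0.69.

k = 40

After k heads and 0 tails the posterior is Beta(5+k, 20), with mean (5+k)/(5+20+k).
Set (5+k)/(25+k) > 0.69 and solve: k > (0.69·25 − 5)/(1 − 0.69) = 39.516.
The smallest integer exceeding 39.516 is 40.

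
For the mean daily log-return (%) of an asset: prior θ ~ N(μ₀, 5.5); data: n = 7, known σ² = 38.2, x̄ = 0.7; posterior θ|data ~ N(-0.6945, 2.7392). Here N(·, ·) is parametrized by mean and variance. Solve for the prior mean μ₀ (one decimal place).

μ₀ = -2.1

The posterior mean is a precision-weighted average: μ_n = (τ₀μ₀ + τ_data·x̄)/(τ₀+τ_data), with τ₀=1/σ₀² and τ_data=n/σ².
Here τ₀ = 1/5.5 = 0.181818 and τ_data = 7/38.2 = 0.183246, so τ_n = 0.365064.
Rearranging for μ₀: μ₀ = (μ_n·τ_n − τ_data·x̄)/τ₀ = (-0.6945·0.365064 − 0.183246·0.7) / 0.181818 = -0.381809/0.181818 ≈ -2.1.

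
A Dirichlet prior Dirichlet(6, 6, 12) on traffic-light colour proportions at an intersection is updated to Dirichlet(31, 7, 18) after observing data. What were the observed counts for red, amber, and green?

For a Dirichlet(α) prior with multinomial counts c, the posterior is Dirichlet(α + c) componentwise.
Counts are posterior − prior componentwise: 31−6=25, 7−6=1, 18−12=6.

counts (25, 1, 6)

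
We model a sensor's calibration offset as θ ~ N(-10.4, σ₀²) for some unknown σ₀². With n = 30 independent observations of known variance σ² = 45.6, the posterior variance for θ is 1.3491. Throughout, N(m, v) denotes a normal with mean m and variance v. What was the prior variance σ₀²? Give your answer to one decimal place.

For the Normal–Normal model with known σ², precisions add: τ_n = τ₀ + n/σ².
So 1/σ₀² = 1/1.3491 − 30/45.6 = 0.741235 − 0.657895 = 0.083340.
Hence σ₀² = 1/0.083340 ≈ 12.0.

σ₀² = 12.0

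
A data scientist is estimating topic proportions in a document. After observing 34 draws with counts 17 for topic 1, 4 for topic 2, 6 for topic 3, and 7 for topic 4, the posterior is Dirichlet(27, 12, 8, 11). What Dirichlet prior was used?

For a Dirichlet(α) prior with multinomial counts c, the posterior is Dirichlet(α + c) componentwise.
Subtract each count from the matching posterior parameter: 27−17=10, 12−4=8, 8−6=2, 11−7=4.

Dirichlet(10, 8, 2, 4)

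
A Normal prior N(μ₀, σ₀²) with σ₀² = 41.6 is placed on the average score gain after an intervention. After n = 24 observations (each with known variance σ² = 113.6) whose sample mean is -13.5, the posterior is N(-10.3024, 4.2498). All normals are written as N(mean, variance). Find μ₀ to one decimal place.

The posterior mean is a precision-weighted average: μ_n = (τ₀μ₀ + τ_data·x̄)/(τ₀+τ_data), with τ₀=1/σ₀² and τ_data=n/σ².
Here τ₀ = 1/41.6 = 0.024038 and τ_data = 24/113.6 = 0.211268, so τ_n = 0.235306.
Rearranging for μ₀: μ₀ = (μ_n·τ_n − τ_data·x̄)/τ₀ = (-10.3024·0.235306 − 0.211268·-13.5) / 0.024038 = 0.427901/0.024038 ≈ 17.8.

μ₀ = 17.8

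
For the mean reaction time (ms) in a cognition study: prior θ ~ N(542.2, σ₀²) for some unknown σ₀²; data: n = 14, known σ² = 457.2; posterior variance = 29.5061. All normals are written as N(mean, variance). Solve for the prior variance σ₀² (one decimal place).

σ₀² = 305.8

For the Normal–Normal model with known σ², precisions add: τ_n = τ₀ + n/σ².
So 1/σ₀² = 1/29.5061 − 14/457.2 = 0.033891 − 0.030621 = 0.003270.
Hence σ₀² = 1/0.003270 ≈ 305.8.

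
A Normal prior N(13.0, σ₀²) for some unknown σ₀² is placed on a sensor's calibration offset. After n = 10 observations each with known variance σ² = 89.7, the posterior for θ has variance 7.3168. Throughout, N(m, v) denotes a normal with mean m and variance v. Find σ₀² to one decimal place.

σ₀² = 39.7

Posterior precision equals prior precision plus data precision: 1/σ_n² = 1/σ₀² + n/σ².
So 1/σ₀² = 1/7.3168 − 10/89.7 = 0.136672 − 0.111483 = 0.025189.
Hence σ₀² = 1/0.025189 ≈ 39.7.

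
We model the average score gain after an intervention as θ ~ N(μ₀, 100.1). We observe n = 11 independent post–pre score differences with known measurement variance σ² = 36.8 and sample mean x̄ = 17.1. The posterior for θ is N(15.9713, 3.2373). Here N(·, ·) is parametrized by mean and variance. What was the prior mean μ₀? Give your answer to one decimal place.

The posterior mean is a precision-weighted average: μ_n = (τ₀μ₀ + τ_data·x̄)/(τ₀+τ_data), with τ₀=1/σ₀² and τ_data=n/σ².
Here τ₀ = 1/100.1 = 0.009990 and τ_data = 11/36.8 = 0.298913, so τ_n = 0.308903.
Rearranging for μ₀: μ₀ = (μ_n·τ_n − τ_data·x̄)/τ₀ = (15.9713·0.308903 − 0.298913·17.1) / 0.009990 = -0.177830/0.009990 ≈ -17.8.

μ₀ = -17.8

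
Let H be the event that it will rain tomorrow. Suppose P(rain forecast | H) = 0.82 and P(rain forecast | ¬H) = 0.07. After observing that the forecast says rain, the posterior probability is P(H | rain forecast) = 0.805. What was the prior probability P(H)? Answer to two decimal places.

Bayes' rule in odds form gives O(H|E) = O(H)·[P(E|H)/P(E|¬H)], hence O(H) = O(H|E)/LR.
Posterior odds = 0.805/(1−0.805) = 4.1282. LR = 0.82/0.07 = 11.7143.
Prior odds = 4.1282/11.7143 = 0.3524, so P(H) = 0.3524/(1+0.3524) ≈ 0.26.

P(H) = 0.26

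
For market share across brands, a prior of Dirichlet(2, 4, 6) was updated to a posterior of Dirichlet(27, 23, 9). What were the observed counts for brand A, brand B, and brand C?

counts (25, 19, 3)

For a Dirichlet(α) prior with multinomial counts c, the posterior is Dirichlet(α + c) componentwise.
Counts are posterior − prior componentwise: 27−2=25, 23−4=19, 9−6=3.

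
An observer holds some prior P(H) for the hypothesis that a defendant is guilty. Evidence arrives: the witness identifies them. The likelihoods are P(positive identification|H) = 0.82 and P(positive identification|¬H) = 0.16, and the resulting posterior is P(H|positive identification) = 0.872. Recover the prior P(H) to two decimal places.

In odds form, posterior odds = prior odds × likelihood ratio, so prior odds = posterior odds ÷ LR.
Posterior odds = 0.872/(1−0.872) = 6.8125. LR = 0.82/0.16 = 5.1250.
Prior odds = 6.8125/5.1250 = 1.3293, so P(H) = 1.3293/(1+1.3293) ≈ 0.57.

P(H) = 0.57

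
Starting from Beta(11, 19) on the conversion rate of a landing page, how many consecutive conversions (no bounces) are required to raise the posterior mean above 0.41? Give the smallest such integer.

k = 3

After k conversions and 0 bounces the posterior is Beta(11+k, 19), with mean (11+k)/(11+19+k).
Set (11+k)/(30+k) > 0.41 and solve: k > (0.41·30 − 11)/(1 − 0.41) = 2.203.
The smallest integer exceeding 2.203 is 3.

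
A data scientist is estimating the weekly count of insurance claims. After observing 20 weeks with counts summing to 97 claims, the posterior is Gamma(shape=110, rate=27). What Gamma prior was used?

Gamma(shape=13, rate=7)

A Gamma(α, β) prior (rate parametrization) on a Poisson rate with n observations summing to S gives posterior Gamma(α+S, β+n).
So α = 110 − 97 = 13 and β = 27 − 20 = 7.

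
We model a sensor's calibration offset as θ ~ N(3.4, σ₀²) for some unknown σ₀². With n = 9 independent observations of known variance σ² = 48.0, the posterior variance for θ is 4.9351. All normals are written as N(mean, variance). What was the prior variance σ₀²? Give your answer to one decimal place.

σ₀² = 66.1

Posterior precision equals prior precision plus data precision: 1/σ_n² = 1/σ₀² + n/σ².
So 1/σ₀² = 1/4.9351 − 9/48.0 = 0.202630 − 0.187500 = 0.015130.
Hence σ₀² = 1/0.015130 ≈ 66.1.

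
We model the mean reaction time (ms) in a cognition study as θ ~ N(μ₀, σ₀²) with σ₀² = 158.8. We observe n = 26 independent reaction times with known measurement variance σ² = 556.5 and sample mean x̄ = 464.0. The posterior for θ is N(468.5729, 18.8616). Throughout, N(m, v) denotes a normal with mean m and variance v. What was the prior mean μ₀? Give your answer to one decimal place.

With known observation variance, the Normal–Normal posterior has precision τ_n = τ₀ + n/σ² and mean μ_n = (τ₀μ₀ + (n/σ²)x̄)/τ_n.
Here τ₀ = 1/158.8 = 0.006297 and τ_data = 26/556.5 = 0.046721, so τ_n = 0.053018.
Rearranging for μ₀: μ₀ = (μ_n·τ_n − τ_data·x̄)/τ₀ = (468.5729·0.053018 − 0.046721·464.0) / 0.006297 = 3.164254/0.006297 ≈ 502.5.

μ₀ = 502.5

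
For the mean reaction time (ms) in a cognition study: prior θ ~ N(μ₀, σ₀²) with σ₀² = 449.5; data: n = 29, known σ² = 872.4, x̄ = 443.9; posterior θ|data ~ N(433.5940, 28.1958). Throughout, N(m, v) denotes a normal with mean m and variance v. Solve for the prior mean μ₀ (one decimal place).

μ₀ = 279.6

The posterior mean is a precision-weighted average: μ_n = (τ₀μ₀ + τ_data·x̄)/(τ₀+τ_data), with τ₀=1/σ₀² and τ_data=n/σ².
Here τ₀ = 1/449.5 = 0.002225 and τ_data = 29/872.4 = 0.033242, so τ_n = 0.035467.
Rearranging for μ₀: μ₀ = (μ_n·τ_n − τ_data·x̄)/τ₀ = (433.5940·0.035467 − 0.033242·443.9) / 0.002225 = 0.622155/0.002225 ≈ 279.6.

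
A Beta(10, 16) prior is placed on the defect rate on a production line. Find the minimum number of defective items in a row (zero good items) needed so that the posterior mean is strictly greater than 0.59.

After k defective items and 0 good items the posterior is Beta(10+k, 16), with mean (10+k)/(10+16+k).
Set (10+k)/(26+k) > 0.59 and solve: k > (0.59·26 − 10)/(1 − 0.59) = 13.024.
The smallest integer exceeding 13.024 is 14, and checking k=14: (24)/(40) = 0.6000 > 0.59.

k = 14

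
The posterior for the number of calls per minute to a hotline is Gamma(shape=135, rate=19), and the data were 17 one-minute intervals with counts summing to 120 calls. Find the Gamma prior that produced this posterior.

Gamma–Poisson conjugacy: posterior shape = α + Σxᵢ, posterior rate = β + n.
So α = 135 − 120 = 15 and β = 19 − 17 = 2.

Gamma(shape=15, rate=2)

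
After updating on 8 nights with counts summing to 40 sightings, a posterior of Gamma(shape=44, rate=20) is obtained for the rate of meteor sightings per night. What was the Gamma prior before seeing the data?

A Gamma(α, β) prior (rate parametrization) on a Poisson rate with n observations summing to S gives posterior Gamma(α+S, β+n).
So α = 44 − 40 = 4 and β = 20 − 8 = 12.

Gamma(shape=4, rate=12)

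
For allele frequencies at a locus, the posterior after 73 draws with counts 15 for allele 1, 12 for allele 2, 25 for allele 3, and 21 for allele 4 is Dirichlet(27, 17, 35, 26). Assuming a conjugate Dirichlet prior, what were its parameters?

Dirichlet(12, 5, 10, 5)

For a Dirichlet(α) prior with multinomial counts c, the posterior is Dirichlet(α + c) componentwise.
Subtract each count from the matching posterior parameter: 27−15=12, 17−12=5, 35−25=10, 26−21=5.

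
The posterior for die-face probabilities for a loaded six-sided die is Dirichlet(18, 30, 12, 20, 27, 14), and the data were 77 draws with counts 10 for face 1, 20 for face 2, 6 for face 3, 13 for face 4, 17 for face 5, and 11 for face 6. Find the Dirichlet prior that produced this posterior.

Dirichlet(8, 10, 6, 7, 10, 3)

For a Dirichlet(α) prior with multinomial counts c, the posterior is Dirichlet(α + c) componentwise.
Subtract each count from the matching posterior parameter: 18−10=8, 30−20=10, 12−6=6, 20−13=7, 27−17=10, 14−11=3.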